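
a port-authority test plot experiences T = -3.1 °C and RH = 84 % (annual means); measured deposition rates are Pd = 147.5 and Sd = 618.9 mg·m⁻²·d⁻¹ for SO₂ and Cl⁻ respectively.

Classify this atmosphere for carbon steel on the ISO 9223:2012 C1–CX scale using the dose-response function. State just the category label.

C5

carbon steel: T≤10 °C ⇒ hinge +0.150·(-3.1−10) = -1.9650
  SO₂ term: 1.77·147.5^0.52·exp(0.02·84-1.9650) = 17.86
  Cl⁻ term: 0.102·618.9^0.62·exp(0.033·84+0.04·-3.1) = 77.52
  r_corr = 17.86 + 77.52 = 95.38 μm/a
ISO 9223 Table 2 (carbon steel): 80 < 95.4 ≤ 200 μm/a ⇒ C5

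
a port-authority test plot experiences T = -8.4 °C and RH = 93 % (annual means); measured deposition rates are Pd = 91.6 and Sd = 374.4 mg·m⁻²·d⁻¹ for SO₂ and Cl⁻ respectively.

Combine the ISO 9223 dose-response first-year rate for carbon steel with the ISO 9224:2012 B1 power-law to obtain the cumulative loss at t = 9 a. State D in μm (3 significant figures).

D(9) = 219 μm

carbon steel: T≤10 °C ⇒ hinge +0.150·(-8.4−10) = -2.7600
  Pd branch = 1.77·Pd^0.52·e^(0.02·RH+f) = 7.539 μm/a
  Sd branch = 0.102·Sd^0.62·e^(0.033·RH+0.04·T) = 61.8 μm/a
  r_corr = 7.539 + 61.8 = 69.34 μm/a
Power-law: D(9) = r_corr · 9^0.523
  D(9) = 69.34 × 9^0.523 = 69.34 × 3.156 = 218.8 μm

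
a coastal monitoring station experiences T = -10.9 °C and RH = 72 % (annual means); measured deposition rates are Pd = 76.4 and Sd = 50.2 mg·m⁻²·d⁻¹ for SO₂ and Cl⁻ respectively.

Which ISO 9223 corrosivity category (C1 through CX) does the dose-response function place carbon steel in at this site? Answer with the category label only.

carbon steel: T≤10 °C ⇒ hinge +0.150·(-10.9−10) = -3.1350
  sulphur-dioxide contribution → 3.098 μm/a
  chloride contribution → 8.046 μm/a
  ⇒ r_corr(carbon steel) = 11.14 μm/a
11.1 μm/a falls in (1.3, 25] for carbon steel → category C2

C2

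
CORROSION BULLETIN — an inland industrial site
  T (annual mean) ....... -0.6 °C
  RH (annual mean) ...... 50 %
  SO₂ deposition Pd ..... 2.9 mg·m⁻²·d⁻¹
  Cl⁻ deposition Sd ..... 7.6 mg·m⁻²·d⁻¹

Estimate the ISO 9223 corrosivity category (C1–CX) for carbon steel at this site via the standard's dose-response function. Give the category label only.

C2

carbon steel: T≤10 °C ⇒ hinge +0.150·(-0.6−10) = -1.5900
  SO₂ term: 1.77·2.9^0.52·exp(0.02·50-1.5900) = 1.707
  Sd branch = 0.102·Sd^0.62·e^(0.033·RH+0.04·T) = 1.823 μm/a
  r_corr = 1.707 + 1.823 = 3.53 μm/a
ISO 9223 Table 2 (carbon steel): 1.3 < 3.53 ≤ 25 μm/a ⇒ C2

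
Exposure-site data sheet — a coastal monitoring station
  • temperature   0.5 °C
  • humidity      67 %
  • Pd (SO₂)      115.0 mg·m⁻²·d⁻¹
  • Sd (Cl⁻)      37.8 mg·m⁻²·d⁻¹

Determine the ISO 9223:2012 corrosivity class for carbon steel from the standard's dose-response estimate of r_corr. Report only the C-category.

carbon steel: T≤10 °C ⇒ hinge +0.150·(0.5−10) = -1.4250
  Pd branch = 1.77·Pd^0.52·e^(0.02·RH+f) = 19.17 μm/a
  Sd branch = 0.102·Sd^0.62·e^(0.033·RH+0.04·T) = 9.027 μm/a
  r_corr = 19.17 + 9.027 = 28.2 μm/a
28.2 μm/a falls in (25, 50] for carbon steel → category C3

C3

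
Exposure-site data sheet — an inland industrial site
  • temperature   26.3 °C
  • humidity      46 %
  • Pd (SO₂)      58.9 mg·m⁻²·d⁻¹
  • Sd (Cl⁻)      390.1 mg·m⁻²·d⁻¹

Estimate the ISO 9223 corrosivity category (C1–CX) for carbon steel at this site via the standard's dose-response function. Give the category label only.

carbon steel: temperature factor f = -0.054·(16.3) = -0.8802
  SO₂ term: 1.77·58.9^0.52·exp(0.02·46-0.8802) = 15.34
  Cl⁻ term: 0.102·390.1^0.62·exp(0.033·46+0.04·26.3) = 53.86
  r_corr = 15.34 + 53.86 = 69.2 μm/a
Category bounds: 50…80 μm/a bracket r_corr ⇒ C4

C4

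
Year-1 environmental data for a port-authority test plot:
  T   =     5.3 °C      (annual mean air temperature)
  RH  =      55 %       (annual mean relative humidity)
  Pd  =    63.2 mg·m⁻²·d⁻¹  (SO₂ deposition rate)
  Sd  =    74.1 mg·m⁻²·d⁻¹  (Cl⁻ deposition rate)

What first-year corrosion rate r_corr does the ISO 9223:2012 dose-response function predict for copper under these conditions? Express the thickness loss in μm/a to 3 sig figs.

copper: temperature factor f = +0.126·(-4.7) = -0.5922
  Pd branch = 0.0053·Pd^0.26·e^(0.059·RH+f) = 0.2211 μm/a
  Cl⁻ term: 0.01025·74.1^0.27·exp(0.036·55+0.049·5.3) = 0.3078
  r_corr = 0.2211 + 0.3078 = 0.5289 μm/a

r_corr = 0.529 μm/a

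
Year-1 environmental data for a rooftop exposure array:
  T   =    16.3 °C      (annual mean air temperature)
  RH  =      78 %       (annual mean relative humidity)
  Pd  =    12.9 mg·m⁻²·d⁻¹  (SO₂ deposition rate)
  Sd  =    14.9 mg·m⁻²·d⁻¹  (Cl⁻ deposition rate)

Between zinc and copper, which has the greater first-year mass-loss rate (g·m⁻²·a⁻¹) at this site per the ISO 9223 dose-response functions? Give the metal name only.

copper

zinc: f(T) = -0.071·(T−10) [T>10 °C] = -0.4473
  Pd branch = 0.0129·Pd^0.44·e^(0.046·RH+f) = 0.9188 μm/a
  Cl⁻ term: 0.0175·14.9^0.57·exp(0.008·78+0.085·16.3) = 0.6088
  sum: 0.9188 + 0.6088 → r_corr = 1.528 μm/a
  mass loss = 1.528 μm/a × 7.14 g/cm³ = 10.91 g·m⁻²·a⁻¹
copper: T>10 °C ⇒ hinge -0.080·(16.3−10) = -0.5040
  SO₂ term: 0.0053·12.9^0.26·exp(0.059·78-0.5040) = 0.6205
  Cl⁻ term: 0.01025·14.9^0.27·exp(0.036·78+0.049·16.3) = 0.7832
  sum: 0.6205 + 0.7832 → r_corr = 1.404 μm/a
  mass loss = 1.404 μm/a × 8.96 g/cm³ = 12.58 g·m⁻²·a⁻¹
Ordering by g·m⁻²·a⁻¹: copper (12.6) > zinc (10.9)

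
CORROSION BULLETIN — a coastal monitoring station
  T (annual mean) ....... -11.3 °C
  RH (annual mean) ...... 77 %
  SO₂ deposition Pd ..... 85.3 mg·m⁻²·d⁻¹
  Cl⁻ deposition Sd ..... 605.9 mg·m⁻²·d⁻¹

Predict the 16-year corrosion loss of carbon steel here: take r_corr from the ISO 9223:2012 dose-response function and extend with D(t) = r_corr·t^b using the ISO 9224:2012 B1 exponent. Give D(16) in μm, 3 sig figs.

D(16) = 201 μm

carbon steel: temperature factor f = +0.150·(-21.3) = -3.1950
  SO₂ term: 1.77·85.3^0.52·exp(0.02·77-3.1950) = 3.414
  Cl⁻ term: 0.102·605.9^0.62·exp(0.033·77+0.04·-11.3) = 43.75
  sum: 3.414 + 43.75 → r_corr = 47.16 μm/a
Long-term exponent b (ISO 9224 Table 2, B1) = 0.523
  D(16) = 47.16 × 16^0.523 = 47.16 × 4.263 = 201.1 μm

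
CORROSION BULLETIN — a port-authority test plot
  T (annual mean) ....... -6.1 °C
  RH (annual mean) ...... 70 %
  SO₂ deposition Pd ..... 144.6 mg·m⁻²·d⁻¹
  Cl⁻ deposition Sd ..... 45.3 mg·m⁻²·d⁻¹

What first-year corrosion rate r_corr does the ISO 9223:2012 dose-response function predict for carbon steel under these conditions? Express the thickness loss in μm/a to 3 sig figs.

carbon steel: temperature factor f = +0.150·(-16.1) = -2.4150
  Pd branch = 1.77·Pd^0.52·e^(0.02·RH+f) = 8.52 μm/a
  Cl⁻ term: 0.102·45.3^0.62·exp(0.033·70+0.04·-6.1) = 8.563
  sum: 8.52 + 8.563 → r_corr = 17.08 μm/a

r_corr = 17.1 μm/a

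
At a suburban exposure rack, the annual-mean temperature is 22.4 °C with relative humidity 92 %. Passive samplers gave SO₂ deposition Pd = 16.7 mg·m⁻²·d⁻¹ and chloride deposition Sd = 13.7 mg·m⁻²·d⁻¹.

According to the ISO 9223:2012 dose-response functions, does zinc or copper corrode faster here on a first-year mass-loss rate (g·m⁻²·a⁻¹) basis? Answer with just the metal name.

copper

zinc: temperature factor f = -0.071·(12.4) = -0.8804
  SO₂ term: 0.0129·16.7^0.44·exp(0.046·92-0.8804) = 1.271
  Cl⁻ term: 0.0175·13.7^0.57·exp(0.008·92+0.085·22.4) = 1.09
  sum: 1.271 + 1.09 → r_corr = 2.361 μm/a
  mass loss = 2.361 μm/a × 7.14 g/cm³ = 16.86 g·m⁻²·a⁻¹
copper: f(T) = -0.080·(T−10) [T>10 °C] = -0.9920
  SO₂ term: 0.0053·16.7^0.26·exp(0.059·92-0.9920) = 0.9305
  Cl⁻ term: 0.01025·13.7^0.27·exp(0.036·92+0.049·22.4) = 1.709
  sum: 0.9305 + 1.709 → r_corr = 2.639 μm/a
  mass loss = 2.639 μm/a × 8.96 g/cm³ = 23.65 g·m⁻²·a⁻¹
Ordering by g·m⁻²·a⁻¹: copper (23.6) > zinc (16.9)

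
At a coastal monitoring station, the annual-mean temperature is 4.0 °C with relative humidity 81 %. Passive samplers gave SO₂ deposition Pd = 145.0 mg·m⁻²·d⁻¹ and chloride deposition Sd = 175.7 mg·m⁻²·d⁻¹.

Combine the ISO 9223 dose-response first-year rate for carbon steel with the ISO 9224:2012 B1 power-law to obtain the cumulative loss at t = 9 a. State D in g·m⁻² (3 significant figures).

carbon steel: temperature factor f = +0.150·(-6.0) = -0.9000
  SO₂ term: 1.77·145.0^0.52·exp(0.02·81-0.9000) = 48.37
  Sd branch = 0.102·Sd^0.62·e^(0.033·RH+0.04·T) = 42.73 μm/a
  sum: 48.37 + 42.73 → r_corr = 91.1 μm/a
Long-term exponent b (ISO 9224 Table 2, B1) = 0.523
  D(9) = 91.1 × 9^0.523 = 91.1 × 3.156 = 287.5 μm
  Mass loss = 287.5 μm × 7.85 g/cm³ = 2257 g·m⁻²

D(9) = 2.26e+03 g·m⁻²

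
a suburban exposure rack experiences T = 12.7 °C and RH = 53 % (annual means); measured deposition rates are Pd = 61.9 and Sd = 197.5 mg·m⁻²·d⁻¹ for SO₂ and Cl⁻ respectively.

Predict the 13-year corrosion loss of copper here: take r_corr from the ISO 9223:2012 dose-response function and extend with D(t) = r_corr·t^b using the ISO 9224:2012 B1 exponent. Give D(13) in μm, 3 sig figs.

copper: T>10 °C ⇒ hinge -0.080·(12.7−10) = -0.2160
  sulphur-dioxide contribution → 0.2847 μm/a
  chloride contribution → 0.5363 μm/a
  ⇒ r_corr(copper) = 0.821 μm/a
Long-term exponent b (ISO 9224 Table 2, B1) = 0.667
  D(13) = 0.821 × 13^0.667 = 0.821 × 5.534 = 4.543 μm

D(13) = 4.54 μm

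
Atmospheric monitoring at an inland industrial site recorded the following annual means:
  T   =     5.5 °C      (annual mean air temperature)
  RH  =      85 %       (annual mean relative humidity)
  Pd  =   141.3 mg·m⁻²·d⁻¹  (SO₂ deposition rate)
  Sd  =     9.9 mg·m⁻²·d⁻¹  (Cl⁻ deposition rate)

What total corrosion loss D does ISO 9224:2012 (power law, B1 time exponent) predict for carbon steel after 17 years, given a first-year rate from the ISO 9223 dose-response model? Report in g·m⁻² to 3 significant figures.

carbon steel: T≤10 °C ⇒ hinge +0.150·(5.5−10) = -0.6750
  sulphur-dioxide contribution → 64.74 μm/a
  chloride contribution → 8.702 μm/a
  ⇒ r_corr(carbon steel) = 73.45 μm/a
ISO 9224: D(t) = r_corr · t^b with b = 0.523 (carbon steel, B1)
  D(17) = 73.45 × 17^0.523 = 73.45 × 4.401 = 323.2 μm
  Mass loss = 323.2 μm × 7.85 g/cm³ = 2537 g·m⁻²

D(17) = 2.54e+03 g·m⁻²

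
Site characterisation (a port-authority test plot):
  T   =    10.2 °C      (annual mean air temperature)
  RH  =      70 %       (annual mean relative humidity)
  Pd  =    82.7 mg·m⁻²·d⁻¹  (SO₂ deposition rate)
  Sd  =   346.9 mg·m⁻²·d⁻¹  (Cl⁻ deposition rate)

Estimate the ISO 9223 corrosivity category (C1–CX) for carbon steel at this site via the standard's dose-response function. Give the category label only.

C5

carbon steel: T>10 °C ⇒ hinge -0.054·(10.2−10) = -0.0108
  SO₂ term: 1.77·82.7^0.52·exp(0.02·70-0.0108) = 70.53
  Sd branch = 0.102·Sd^0.62·e^(0.033·RH+0.04·T) = 58.07 μm/a
  r_corr = 70.53 + 58.07 = 128.6 μm/a
Category bounds: 80…200 μm/a bracket r_corr ⇒ C5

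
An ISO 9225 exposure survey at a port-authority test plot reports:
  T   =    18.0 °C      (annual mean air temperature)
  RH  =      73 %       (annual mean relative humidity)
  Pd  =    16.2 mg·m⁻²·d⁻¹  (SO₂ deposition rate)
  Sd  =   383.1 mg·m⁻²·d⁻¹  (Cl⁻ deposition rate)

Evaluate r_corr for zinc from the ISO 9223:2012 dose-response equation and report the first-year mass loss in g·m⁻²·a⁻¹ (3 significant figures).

r_corr = 35.8 g·m⁻²·a⁻¹

zinc: T>10 °C ⇒ hinge -0.071·(18.0−10) = -0.5680
  sulphur-dioxide contribution → 0.7153 μm/a
  chloride contribution → 4.302 μm/a
  ⇒ r_corr(zinc) = 5.017 μm/a
Convert to mass loss: 5.017 μm/a × 7.14 g/cm³ = 35.82 g·m⁻²·a⁻¹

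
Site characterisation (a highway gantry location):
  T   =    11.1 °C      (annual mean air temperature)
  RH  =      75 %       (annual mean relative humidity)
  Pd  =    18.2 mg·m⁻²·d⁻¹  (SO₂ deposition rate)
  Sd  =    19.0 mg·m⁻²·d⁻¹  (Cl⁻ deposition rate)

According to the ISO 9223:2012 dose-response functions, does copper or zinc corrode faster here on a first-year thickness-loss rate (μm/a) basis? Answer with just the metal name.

copper: temperature factor f = -0.080·(1.1) = -0.0880
  Pd branch = 0.0053·Pd^0.26·e^(0.059·RH+f) = 0.8618 μm/a
  Cl⁻ term: 0.01025·19.0^0.27·exp(0.036·75+0.049·11.1) = 0.5818
  sum: 0.8618 + 0.5818 → r_corr = 1.444 μm/a
zinc: T>10 °C ⇒ hinge -0.071·(11.1−10) = -0.0781
  Pd branch = 0.0129·Pd^0.44·e^(0.046·RH+f) = 1.347 μm/a
  Sd branch = 0.0175·Sd^0.57·e^(0.008·RH+0.085·T) = 0.4388 μm/a
  sum: 1.347 + 0.4388 → r_corr = 1.786 μm/a
Ordering by μm/a: zinc (1.79) > copper (1.44)

zinc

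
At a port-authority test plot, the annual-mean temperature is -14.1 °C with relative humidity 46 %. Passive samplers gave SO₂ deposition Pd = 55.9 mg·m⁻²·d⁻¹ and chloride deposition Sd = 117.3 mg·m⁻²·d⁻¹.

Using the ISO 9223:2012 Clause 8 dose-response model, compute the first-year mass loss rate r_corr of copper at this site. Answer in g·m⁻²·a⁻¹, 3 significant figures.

copper: T≤10 °C ⇒ hinge +0.126·(-14.1−10) = -3.0366
  SO₂ term: 0.0053·55.9^0.26·exp(0.059·46-3.0366) = 0.01093
  Sd branch = 0.01025·Sd^0.27·e^(0.036·RH+0.049·T) = 0.0974 μm/a
  sum: 0.01093 + 0.0974 → r_corr = 0.1083 μm/a
Convert to mass loss: 0.1083 μm/a × 8.96 g/cm³ = 0.9706 g·m⁻²·a⁻¹

r_corr = 0.971 g·m⁻²·a⁻¹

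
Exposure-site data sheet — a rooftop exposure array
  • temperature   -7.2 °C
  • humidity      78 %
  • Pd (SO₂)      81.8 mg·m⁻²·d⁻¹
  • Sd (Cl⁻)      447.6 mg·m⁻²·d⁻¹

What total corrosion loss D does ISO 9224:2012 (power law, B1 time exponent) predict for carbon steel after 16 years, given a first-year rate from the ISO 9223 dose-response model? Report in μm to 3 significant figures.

D(16) = 215 μm

carbon steel: temperature factor f = +0.150·(-17.2) = -2.5800
  sulphur-dioxide contribution → 6.304 μm/a
  chloride contribution → 44.15 μm/a
  ⇒ r_corr(carbon steel) = 50.46 μm/a
Long-term exponent b (ISO 9224 Table 2, B1) = 0.523
  D(16) = 50.46 × 16^0.523 = 50.46 × 4.263 = 215.1 μm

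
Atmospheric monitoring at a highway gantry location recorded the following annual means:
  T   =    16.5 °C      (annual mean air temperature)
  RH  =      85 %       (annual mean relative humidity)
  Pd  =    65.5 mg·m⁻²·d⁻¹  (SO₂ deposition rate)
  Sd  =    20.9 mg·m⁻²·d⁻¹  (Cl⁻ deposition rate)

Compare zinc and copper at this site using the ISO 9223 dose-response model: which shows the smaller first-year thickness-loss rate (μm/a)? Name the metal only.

zinc: temperature factor f = -0.071·(6.5) = -0.4615
  Pd branch = 0.0129·Pd^0.44·e^(0.046·RH+f) = 2.555 μm/a
  Sd branch = 0.0175·Sd^0.57·e^(0.008·RH+0.085·T) = 0.7942 μm/a
  sum: 2.555 + 0.7942 → r_corr = 3.349 μm/a
copper: f(T) = -0.080·(T−10) [T>10 °C] = -0.5200
  Pd branch = 0.0053·Pd^0.26·e^(0.059·RH+f) = 1.408 μm/a
  Sd branch = 0.01025·Sd^0.27·e^(0.036·RH+0.049·T) = 1.115 μm/a
  sum: 1.408 + 1.115 → r_corr = 2.523 μm/a
Ordering by μm/a: zinc (3.35) > copper (2.52)

copper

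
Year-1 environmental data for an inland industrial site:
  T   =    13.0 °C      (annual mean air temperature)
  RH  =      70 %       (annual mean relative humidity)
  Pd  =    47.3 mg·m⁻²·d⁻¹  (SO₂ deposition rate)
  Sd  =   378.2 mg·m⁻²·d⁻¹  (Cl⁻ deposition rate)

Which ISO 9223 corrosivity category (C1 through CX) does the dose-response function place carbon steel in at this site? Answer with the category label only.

carbon steel: f(T) = -0.054·(T−10) [T>10 °C] = -0.1620
  SO₂ term: 1.77·47.3^0.52·exp(0.02·70-0.1620) = 45.35
  Cl⁻ term: 0.102·378.2^0.62·exp(0.033·70+0.04·13.0) = 68.52
  sum: 45.35 + 68.52 → r_corr = 113.9 μm/a
ISO 9223 Table 2 (carbon steel): 80 < 114 ≤ 200 μm/a ⇒ C5

C5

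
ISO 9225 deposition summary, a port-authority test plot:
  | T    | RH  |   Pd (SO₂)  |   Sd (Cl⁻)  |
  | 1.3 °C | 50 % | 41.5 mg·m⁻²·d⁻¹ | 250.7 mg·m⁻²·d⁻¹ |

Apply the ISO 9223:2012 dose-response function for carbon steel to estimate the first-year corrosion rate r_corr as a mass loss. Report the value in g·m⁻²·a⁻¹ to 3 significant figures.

carbon steel: T≤10 °C ⇒ hinge +0.150·(1.3−10) = -1.3050
  Pd branch = 1.77·Pd^0.52·e^(0.02·RH+f) = 9.055 μm/a
  Cl⁻ term: 0.102·250.7^0.62·exp(0.033·50+0.04·1.3) = 17.19
  sum: 9.055 + 17.19 → r_corr = 26.24 μm/a
Convert to mass loss: 26.24 μm/a × 7.85 g/cm³ = 206 g·m⁻²·a⁻¹

r_corr = 206 g·m⁻²·a⁻¹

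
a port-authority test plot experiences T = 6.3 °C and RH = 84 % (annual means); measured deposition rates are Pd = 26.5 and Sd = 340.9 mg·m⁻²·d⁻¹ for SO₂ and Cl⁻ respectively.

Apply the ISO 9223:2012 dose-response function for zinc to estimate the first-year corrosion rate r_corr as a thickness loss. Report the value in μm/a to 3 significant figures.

r_corr = 3.88 μm/a

zinc: temperature factor f = +0.038·(-3.7) = -0.1406
  SO₂ term: 0.0129·26.5^0.44·exp(0.046·84-0.1406) = 2.259
  Sd branch = 0.0175·Sd^0.57·e^(0.008·RH+0.085·T) = 1.626 μm/a
  sum: 2.259 + 1.626 → r_corr = 3.884 μm/a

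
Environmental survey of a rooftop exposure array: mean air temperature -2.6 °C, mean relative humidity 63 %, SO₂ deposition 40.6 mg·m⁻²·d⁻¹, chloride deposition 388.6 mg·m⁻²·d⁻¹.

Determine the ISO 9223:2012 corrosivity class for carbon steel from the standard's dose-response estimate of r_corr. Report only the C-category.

C3

carbon steel: f(T) = +0.150·(T−10) [T≤10 °C] = -1.8900
  SO₂ term: 1.77·40.6^0.52·exp(0.02·63-1.8900) = 6.468
  Sd branch = 0.102·Sd^0.62·e^(0.033·RH+0.04·T) = 29.64 μm/a
  r_corr = 6.468 + 29.64 = 36.1 μm/a
ISO 9223 Table 2 (carbon steel): 25 < 36.1 ≤ 50 μm/a ⇒ C3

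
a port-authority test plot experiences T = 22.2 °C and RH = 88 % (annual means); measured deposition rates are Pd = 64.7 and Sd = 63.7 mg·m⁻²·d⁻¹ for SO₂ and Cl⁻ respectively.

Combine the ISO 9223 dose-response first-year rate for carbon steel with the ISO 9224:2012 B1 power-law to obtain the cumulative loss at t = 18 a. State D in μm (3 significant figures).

carbon steel: f(T) = -0.054·(T−10) [T>10 °C] = -0.6588
  Pd branch = 1.77·Pd^0.52·e^(0.02·RH+f) = 46.55 μm/a
  Cl⁻ term: 0.102·63.7^0.62·exp(0.033·88+0.04·22.2) = 59.43
  r_corr = 46.55 + 59.43 = 106 μm/a
Power-law: D(18) = r_corr · 18^0.523
  D(18) = 106 × 18^0.523 = 106 × 4.534 = 480.5 μm

D(18) = 481 μm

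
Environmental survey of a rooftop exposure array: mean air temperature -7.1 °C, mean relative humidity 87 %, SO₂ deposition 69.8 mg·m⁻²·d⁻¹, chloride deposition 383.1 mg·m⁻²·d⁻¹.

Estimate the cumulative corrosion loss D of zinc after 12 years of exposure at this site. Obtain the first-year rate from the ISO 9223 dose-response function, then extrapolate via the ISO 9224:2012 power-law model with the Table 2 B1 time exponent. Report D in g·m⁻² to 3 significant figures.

D(12) = 159 g·m⁻²

zinc: f(T) = +0.038·(T−10) [T≤10 °C] = -0.6498
  SO₂ term: 0.0129·69.8^0.44·exp(0.046·87-0.6498) = 2.386
  Sd branch = 0.0175·Sd^0.57·e^(0.008·RH+0.085·T) = 0.5698 μm/a
  r_corr = 2.386 + 0.5698 = 2.956 μm/a
ISO 9224: D(t) = r_corr · t^b with b = 0.813 (zinc, B1)
  D(12) = 2.956 × 12^0.813 = 2.956 × 7.54 = 22.29 μm
  Mass loss = 22.29 μm × 7.14 g/cm³ = 159.1 g·m⁻²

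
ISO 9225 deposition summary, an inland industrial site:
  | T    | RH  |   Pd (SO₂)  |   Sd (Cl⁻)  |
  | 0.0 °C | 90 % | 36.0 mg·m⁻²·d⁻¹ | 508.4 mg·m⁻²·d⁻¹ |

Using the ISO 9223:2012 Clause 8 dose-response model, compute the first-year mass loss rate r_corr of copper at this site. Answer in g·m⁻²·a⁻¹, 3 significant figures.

r_corr = 19.5 g·m⁻²·a⁻¹

copper: f(T) = +0.126·(T−10) [T≤10 °C] = -1.2600
  sulphur-dioxide contribution → 0.7723 μm/a
  chloride contribution → 1.408 μm/a
  total first-year rate 2.18 μm/a
Convert to mass loss: 2.18 μm/a × 8.96 g/cm³ = 19.53 g·m⁻²·a⁻¹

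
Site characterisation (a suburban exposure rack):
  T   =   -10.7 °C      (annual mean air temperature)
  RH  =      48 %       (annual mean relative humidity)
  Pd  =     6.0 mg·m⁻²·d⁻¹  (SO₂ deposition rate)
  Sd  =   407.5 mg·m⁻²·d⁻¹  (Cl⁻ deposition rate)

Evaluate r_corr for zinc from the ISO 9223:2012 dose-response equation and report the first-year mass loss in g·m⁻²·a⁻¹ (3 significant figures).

r_corr = 3.11 g·m⁻²·a⁻¹

zinc: temperature factor f = +0.038·(-20.7) = -0.7866
  SO₂ term: 0.0129·6.0^0.44·exp(0.046·48-0.7866) = 0.1176
  Cl⁻ term: 0.0175·407.5^0.57·exp(0.008·48+0.085·-10.7) = 0.3181
  sum: 0.1176 + 0.3181 → r_corr = 0.4357 μm/a
Convert to mass loss: 0.4357 μm/a × 7.14 g/cm³ = 3.111 g·m⁻²·a⁻¹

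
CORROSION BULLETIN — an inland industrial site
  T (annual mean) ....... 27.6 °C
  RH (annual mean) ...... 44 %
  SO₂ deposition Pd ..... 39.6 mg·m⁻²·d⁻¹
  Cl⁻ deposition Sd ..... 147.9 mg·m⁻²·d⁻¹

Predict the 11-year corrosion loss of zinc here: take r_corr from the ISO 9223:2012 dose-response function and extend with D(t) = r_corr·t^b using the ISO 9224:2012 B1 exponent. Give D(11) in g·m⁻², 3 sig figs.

D(11) = 232 g·m⁻²

zinc: temperature factor f = -0.071·(17.6) = -1.2496
  Pd branch = 0.0129·Pd^0.44·e^(0.046·RH+f) = 0.1412 μm/a
  Sd branch = 0.0175·Sd^0.57·e^(0.008·RH+0.085·T) = 4.484 μm/a
  sum: 0.1412 + 4.484 → r_corr = 4.625 μm/a
ISO 9224: D(t) = r_corr · t^b with b = 0.813 (zinc, B1)
  D(11) = 4.625 × 11^0.813 = 4.625 × 7.025 = 32.49 μm
  Mass loss = 32.49 μm × 7.14 g/cm³ = 232 g·m⁻²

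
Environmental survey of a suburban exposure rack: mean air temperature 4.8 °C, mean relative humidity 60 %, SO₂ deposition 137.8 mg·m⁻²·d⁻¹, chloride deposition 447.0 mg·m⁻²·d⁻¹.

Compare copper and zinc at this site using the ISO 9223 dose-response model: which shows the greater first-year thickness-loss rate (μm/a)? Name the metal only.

copper: f(T) = +0.126·(T−10) [T≤10 °C] = -0.6552
  SO₂ term: 0.0053·137.8^0.26·exp(0.059·60-0.6552) = 0.3415
  Sd branch = 0.01025·Sd^0.27·e^(0.036·RH+0.049·T) = 0.5842 μm/a
  sum: 0.3415 + 0.5842 → r_corr = 0.9256 μm/a
zinc: f(T) = +0.038·(T−10) [T≤10 °C] = -0.1976
  SO₂ term: 0.0129·137.8^0.44·exp(0.046·60-0.1976) = 1.461
  Cl⁻ term: 0.0175·447.0^0.57·exp(0.008·60+0.085·4.8) = 1.378
  sum: 1.461 + 1.378 → r_corr = 2.84 μm/a
Ordering by μm/a: zinc (2.84) > copper (0.926)

zinc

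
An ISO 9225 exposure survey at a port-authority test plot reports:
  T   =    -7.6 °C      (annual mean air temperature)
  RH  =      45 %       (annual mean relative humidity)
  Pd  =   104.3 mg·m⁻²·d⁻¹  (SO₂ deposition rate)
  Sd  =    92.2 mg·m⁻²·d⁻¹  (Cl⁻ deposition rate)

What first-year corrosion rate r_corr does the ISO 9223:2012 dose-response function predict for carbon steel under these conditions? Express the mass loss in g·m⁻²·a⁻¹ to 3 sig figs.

r_corr = 70.4 g·m⁻²·a⁻¹

carbon steel: T≤10 °C ⇒ hinge +0.150·(-7.6−10) = -2.6400
  Pd branch = 1.77·Pd^0.52·e^(0.02·RH+f) = 3.482 μm/a
  Cl⁻ term: 0.102·92.2^0.62·exp(0.033·45+0.04·-7.6) = 5.491
  r_corr = 3.482 + 5.491 = 8.973 μm/a
Convert to mass loss: 8.973 μm/a × 7.85 g/cm³ = 70.44 g·m⁻²·a⁻¹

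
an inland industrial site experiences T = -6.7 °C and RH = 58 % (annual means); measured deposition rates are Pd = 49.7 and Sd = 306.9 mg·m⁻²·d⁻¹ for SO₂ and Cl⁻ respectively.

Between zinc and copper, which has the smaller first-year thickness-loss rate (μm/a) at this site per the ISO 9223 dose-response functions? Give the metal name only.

zinc: f(T) = +0.038·(T−10) [T≤10 °C] = -0.6346
  sulphur-dioxide contribution → 0.5496 μm/a
  chloride contribution → 0.4119 μm/a
  ⇒ r_corr(zinc) = 0.9616 μm/a
copper: temperature factor f = +0.126·(-16.7) = -2.1042
  sulphur-dioxide contribution → 0.05466 μm/a
  chloride contribution → 0.2795 μm/a
  ⇒ r_corr(copper) = 0.3342 μm/a
Ordering by μm/a: zinc (0.962) > copper (0.334)

copper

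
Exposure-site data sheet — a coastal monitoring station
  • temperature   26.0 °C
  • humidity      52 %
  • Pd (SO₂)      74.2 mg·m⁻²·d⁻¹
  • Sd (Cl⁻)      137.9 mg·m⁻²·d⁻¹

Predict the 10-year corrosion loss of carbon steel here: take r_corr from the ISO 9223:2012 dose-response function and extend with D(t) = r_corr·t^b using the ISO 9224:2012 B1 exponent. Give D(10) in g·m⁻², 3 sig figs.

D(10) = 1.41e+03 g·m⁻²

carbon steel: f(T) = -0.054·(T−10) [T>10 °C] = -0.8640
  SO₂ term: 1.77·74.2^0.52·exp(0.02·52-0.8640) = 19.82
  Cl⁻ term: 0.102·137.9^0.62·exp(0.033·52+0.04·26.0) = 34.04
  r_corr = 19.82 + 34.04 = 53.86 μm/a
Power-law: D(10) = r_corr · 10^0.523
  D(10) = 53.86 × 10^0.523 = 53.86 × 3.334 = 179.6 μm
  Mass loss = 179.6 μm × 7.85 g/cm³ = 1410 g·m⁻²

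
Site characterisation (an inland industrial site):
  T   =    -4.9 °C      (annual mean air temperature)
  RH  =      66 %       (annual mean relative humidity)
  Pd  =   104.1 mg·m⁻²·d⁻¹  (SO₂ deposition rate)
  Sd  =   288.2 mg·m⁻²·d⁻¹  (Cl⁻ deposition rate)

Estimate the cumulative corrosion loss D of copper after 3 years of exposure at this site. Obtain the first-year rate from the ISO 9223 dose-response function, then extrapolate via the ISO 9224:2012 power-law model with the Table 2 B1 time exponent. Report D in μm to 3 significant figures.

copper: T≤10 °C ⇒ hinge +0.126·(-4.9−10) = -1.8774
  Pd branch = 0.0053·Pd^0.26·e^(0.059·RH+f) = 0.1332 μm/a
  Sd branch = 0.01025·Sd^0.27·e^(0.036·RH+0.049·T) = 0.4004 μm/a
  sum: 0.1332 + 0.4004 → r_corr = 0.5336 μm/a
ISO 9224: D(t) = r_corr · t^b with b = 0.667 (copper, B1)
  D(3) = 0.5336 × 3^0.667 = 0.5336 × 2.081 = 1.11 μm

D(3) = 1.11 μm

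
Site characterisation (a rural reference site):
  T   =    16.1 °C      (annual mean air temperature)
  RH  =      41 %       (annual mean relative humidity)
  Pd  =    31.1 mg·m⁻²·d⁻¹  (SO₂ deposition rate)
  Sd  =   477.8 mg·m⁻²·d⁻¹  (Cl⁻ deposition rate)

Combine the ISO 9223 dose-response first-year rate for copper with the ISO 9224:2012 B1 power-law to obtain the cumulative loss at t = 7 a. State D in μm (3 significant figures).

D(7) = 2.24 μm

copper: f(T) = -0.080·(T−10) [T>10 °C] = -0.4880
  Pd branch = 0.0053·Pd^0.26·e^(0.059·RH+f) = 0.08933 μm/a
  Sd branch = 0.01025·Sd^0.27·e^(0.036·RH+0.049·T) = 0.5221 μm/a
  r_corr = 0.08933 + 0.5221 = 0.6114 μm/a
ISO 9224: D(t) = r_corr · t^b with b = 0.667 (copper, B1)
  D(7) = 0.6114 × 7^0.667 = 0.6114 × 3.662 = 2.239 μm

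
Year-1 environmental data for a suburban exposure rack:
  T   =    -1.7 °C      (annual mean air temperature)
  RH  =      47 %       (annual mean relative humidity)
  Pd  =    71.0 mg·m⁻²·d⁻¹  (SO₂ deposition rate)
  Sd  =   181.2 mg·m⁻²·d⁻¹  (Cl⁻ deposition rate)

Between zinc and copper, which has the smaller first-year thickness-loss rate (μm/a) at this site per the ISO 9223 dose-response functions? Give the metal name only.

zinc: temperature factor f = +0.038·(-11.7) = -0.4446
  SO₂ term: 0.0129·71.0^0.44·exp(0.046·47-0.4446) = 0.4688
  Cl⁻ term: 0.0175·181.2^0.57·exp(0.008·47+0.085·-1.7) = 0.4273
  r_corr = 0.4688 + 0.4273 = 0.8961 μm/a
copper: f(T) = +0.126·(T−10) [T≤10 °C] = -1.4742
  Pd branch = 0.0053·Pd^0.26·e^(0.059·RH+f) = 0.05884 μm/a
  Sd branch = 0.01025·Sd^0.27·e^(0.036·RH+0.049·T) = 0.2085 μm/a
  r_corr = 0.05884 + 0.2085 = 0.2673 μm/a
Ordering by μm/a: zinc (0.896) > copper (0.267)

copper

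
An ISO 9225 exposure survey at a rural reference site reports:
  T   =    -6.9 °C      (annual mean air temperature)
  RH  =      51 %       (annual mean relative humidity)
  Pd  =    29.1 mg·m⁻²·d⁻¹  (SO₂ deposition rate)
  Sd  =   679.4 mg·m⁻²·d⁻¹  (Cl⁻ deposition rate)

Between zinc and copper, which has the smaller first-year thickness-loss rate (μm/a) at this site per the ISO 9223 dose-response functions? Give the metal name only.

copper

zinc: T≤10 °C ⇒ hinge +0.038·(-6.9−10) = -0.6422
  sulphur-dioxide contribution → 0.3124 μm/a
  chloride contribution → 0.6023 μm/a
  total first-year rate 0.9147 μm/a
copper: temperature factor f = +0.126·(-16.9) = -2.1294
  sulphur-dioxide contribution → 0.03068 μm/a
  chloride contribution → 0.2666 μm/a
  ⇒ r_corr(copper) = 0.2973 μm/a
Ordering by μm/a: zinc (0.915) > copper (0.297)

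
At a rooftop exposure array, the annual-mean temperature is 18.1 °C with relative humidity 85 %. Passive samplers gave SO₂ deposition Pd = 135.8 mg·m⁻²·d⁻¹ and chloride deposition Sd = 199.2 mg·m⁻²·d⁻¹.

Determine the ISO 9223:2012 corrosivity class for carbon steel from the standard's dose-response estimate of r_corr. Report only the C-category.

carbon steel: T>10 °C ⇒ hinge -0.054·(18.1−10) = -0.4374
  SO₂ term: 1.77·135.8^0.52·exp(0.02·85-0.4374) = 80.43
  Sd branch = 0.102·Sd^0.62·e^(0.033·RH+0.04·T) = 92.64 μm/a
  r_corr = 80.43 + 92.64 = 173.1 μm/a
173 μm/a falls in (80, 200] for carbon steel → category C5

C5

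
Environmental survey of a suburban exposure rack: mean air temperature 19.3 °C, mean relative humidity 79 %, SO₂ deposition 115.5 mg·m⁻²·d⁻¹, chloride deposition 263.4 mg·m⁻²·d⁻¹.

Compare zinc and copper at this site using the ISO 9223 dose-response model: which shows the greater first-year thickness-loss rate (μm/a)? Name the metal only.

zinc: T>10 °C ⇒ hinge -0.071·(19.3−10) = -0.6603
  Pd branch = 0.0129·Pd^0.44·e^(0.046·RH+f) = 2.04 μm/a
  Cl⁻ term: 0.0175·263.4^0.57·exp(0.008·79+0.085·19.3) = 4.071
  r_corr = 2.04 + 4.071 = 6.111 μm/a
copper: T>10 °C ⇒ hinge -0.080·(19.3−10) = -0.7440
  SO₂ term: 0.0053·115.5^0.26·exp(0.059·79-0.7440) = 0.9155
  Cl⁻ term: 0.01025·263.4^0.27·exp(0.036·79+0.049·19.3) = 2.042
  r_corr = 0.9155 + 2.042 = 2.958 μm/a
Ordering by μm/a: zinc (6.11) > copper (2.96)

zinc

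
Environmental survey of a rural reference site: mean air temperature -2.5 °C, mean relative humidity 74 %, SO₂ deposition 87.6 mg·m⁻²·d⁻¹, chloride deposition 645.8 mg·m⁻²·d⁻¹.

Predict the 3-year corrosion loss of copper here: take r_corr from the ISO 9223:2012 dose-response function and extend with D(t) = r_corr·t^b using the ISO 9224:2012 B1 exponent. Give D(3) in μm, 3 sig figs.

copper: temperature factor f = +0.126·(-12.5) = -1.5750
  SO₂ term: 0.0053·87.6^0.26·exp(0.059·74-1.5750) = 0.2763
  Sd branch = 0.01025·Sd^0.27·e^(0.036·RH+0.049·T) = 0.7468 μm/a
  r_corr = 0.2763 + 0.7468 = 1.023 μm/a
Power-law: D(3) = r_corr · 3^0.667
  D(3) = 1.023 × 3^0.667 = 1.023 × 2.081 = 2.129 μm

D(3) = 2.13 μm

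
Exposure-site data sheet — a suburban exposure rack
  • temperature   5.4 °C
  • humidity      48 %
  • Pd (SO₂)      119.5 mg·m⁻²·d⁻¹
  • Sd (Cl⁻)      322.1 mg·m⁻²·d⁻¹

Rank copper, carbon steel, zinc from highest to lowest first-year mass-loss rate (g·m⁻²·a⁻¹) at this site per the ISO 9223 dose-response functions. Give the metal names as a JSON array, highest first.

["carbon steel", "zinc", "copper"]

copper: temperature factor f = +0.126·(-4.6) = -0.5796
  Pd branch = 0.0053·Pd^0.26·e^(0.059·RH+f) = 0.1748 μm/a
  Cl⁻ term: 0.01025·322.1^0.27·exp(0.036·48+0.049·5.4) = 0.3575
  r_corr = 0.1748 + 0.3575 = 0.5323 μm/a
  mass loss = 0.5323 μm/a × 8.96 g/cm³ = 4.769 g·m⁻²·a⁻¹
carbon steel: T≤10 °C ⇒ hinge +0.150·(5.4−10) = -0.6900
  Pd branch = 1.77·Pd^0.52·e^(0.02·RH+f) = 27.89 μm/a
  Cl⁻ term: 0.102·322.1^0.62·exp(0.033·48+0.04·5.4) = 22.15
  r_corr = 27.89 + 22.15 = 50.04 μm/a
  mass loss = 50.04 μm/a × 7.85 g/cm³ = 392.8 g·m⁻²·a⁻¹
zinc: T≤10 °C ⇒ hinge +0.038·(5.4−10) = -0.1748
  Pd branch = 0.0129·Pd^0.44·e^(0.046·RH+f) = 0.8084 μm/a
  Sd branch = 0.0175·Sd^0.57·e^(0.008·RH+0.085·T) = 1.093 μm/a
  r_corr = 0.8084 + 1.093 = 1.902 μm/a
  mass loss = 1.902 μm/a × 7.14 g/cm³ = 13.58 g·m⁻²·a⁻¹
Ordering by g·m⁻²·a⁻¹: carbon steel (393) > zinc (13.6) > copper (4.77)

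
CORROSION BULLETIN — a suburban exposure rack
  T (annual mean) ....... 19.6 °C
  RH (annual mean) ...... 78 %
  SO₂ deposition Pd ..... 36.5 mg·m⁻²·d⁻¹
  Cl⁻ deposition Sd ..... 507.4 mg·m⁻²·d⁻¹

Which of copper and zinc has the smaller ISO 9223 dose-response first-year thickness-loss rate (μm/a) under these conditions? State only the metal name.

copper

copper: temperature factor f = -0.080·(9.6) = -0.7680
  sulphur-dioxide contribution → 0.6245 μm/a
  chloride contribution → 2.387 μm/a
  total first-year rate 3.011 μm/a
zinc: temperature factor f = -0.071·(9.6) = -0.6816
  sulphur-dioxide contribution → 1.149 μm/a
  chloride contribution → 6.02 μm/a
  ⇒ r_corr(zinc) = 7.169 μm/a
Ordering by μm/a: zinc (7.17) > copper (3.01)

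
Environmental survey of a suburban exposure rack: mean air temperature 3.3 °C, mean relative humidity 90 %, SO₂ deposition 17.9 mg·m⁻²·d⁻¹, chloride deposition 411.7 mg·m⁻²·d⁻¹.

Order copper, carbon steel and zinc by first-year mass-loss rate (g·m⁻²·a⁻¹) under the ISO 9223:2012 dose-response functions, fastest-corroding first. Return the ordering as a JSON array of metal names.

copper: T≤10 °C ⇒ hinge +0.126·(3.3−10) = -0.8442
  SO₂ term: 0.0053·17.9^0.26·exp(0.059·90-0.8442) = 0.9761
  Cl⁻ term: 0.01025·411.7^0.27·exp(0.036·90+0.049·3.3) = 1.563
  sum: 0.9761 + 1.563 → r_corr = 2.539 μm/a
  mass loss = 2.539 μm/a × 8.96 g/cm³ = 22.75 g·m⁻²·a⁻¹
carbon steel: T≤10 °C ⇒ hinge +0.150·(3.3−10) = -1.0050
  SO₂ term: 1.77·17.9^0.52·exp(0.02·90-1.0050) = 17.57
  Cl⁻ term: 0.102·411.7^0.62·exp(0.033·90+0.04·3.3) = 94.8
  sum: 17.57 + 94.8 → r_corr = 112.4 μm/a
  mass loss = 112.4 μm/a × 7.85 g/cm³ = 882.1 g·m⁻²·a⁻¹
zinc: T≤10 °C ⇒ hinge +0.038·(3.3−10) = -0.2546
  SO₂ term: 0.0129·17.9^0.44·exp(0.046·90-0.2546) = 2.235
  Sd branch = 0.0175·Sd^0.57·e^(0.008·RH+0.085·T) = 1.472 μm/a
  sum: 2.235 + 1.472 → r_corr = 3.707 μm/a
  mass loss = 3.707 μm/a × 7.14 g/cm³ = 26.47 g·m⁻²·a⁻¹
Ordering by g·m⁻²·a⁻¹: carbon steel (882) > zinc (26.5) > copper (22.8)

["carbon steel", "zinc", "copper"]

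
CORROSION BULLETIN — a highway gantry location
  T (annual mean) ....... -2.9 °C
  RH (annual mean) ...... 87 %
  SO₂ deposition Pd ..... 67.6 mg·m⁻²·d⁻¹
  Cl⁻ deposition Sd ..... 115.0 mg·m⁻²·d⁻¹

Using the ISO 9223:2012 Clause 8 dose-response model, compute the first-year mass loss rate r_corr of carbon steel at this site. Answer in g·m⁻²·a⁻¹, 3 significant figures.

r_corr = 341 g·m⁻²·a⁻¹

carbon steel: T≤10 °C ⇒ hinge +0.150·(-2.9−10) = -1.9350
  SO₂ term: 1.77·67.6^0.52·exp(0.02·87-1.9350) = 13.03
  Sd branch = 0.102·Sd^0.62·e^(0.033·RH+0.04·T) = 30.39 μm/a
  r_corr = 13.03 + 30.39 = 43.42 μm/a
Convert to mass loss: 43.42 μm/a × 7.85 g/cm³ = 340.8 g·m⁻²·a⁻¹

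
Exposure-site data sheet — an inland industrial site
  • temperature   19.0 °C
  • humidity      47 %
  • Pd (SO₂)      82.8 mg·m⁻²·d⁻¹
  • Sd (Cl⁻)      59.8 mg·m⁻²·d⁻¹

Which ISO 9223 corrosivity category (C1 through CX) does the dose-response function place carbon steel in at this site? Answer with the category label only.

C3

carbon steel: f(T) = -0.054·(T−10) [T>10 °C] = -0.4860
  SO₂ term: 1.77·82.8^0.52·exp(0.02·47-0.4860) = 27.7
  Sd branch = 0.102·Sd^0.62·e^(0.033·RH+0.04·T) = 13 μm/a
  sum: 27.7 + 13 → r_corr = 40.7 μm/a
Category bounds: 25…50 μm/a bracket r_corr ⇒ C3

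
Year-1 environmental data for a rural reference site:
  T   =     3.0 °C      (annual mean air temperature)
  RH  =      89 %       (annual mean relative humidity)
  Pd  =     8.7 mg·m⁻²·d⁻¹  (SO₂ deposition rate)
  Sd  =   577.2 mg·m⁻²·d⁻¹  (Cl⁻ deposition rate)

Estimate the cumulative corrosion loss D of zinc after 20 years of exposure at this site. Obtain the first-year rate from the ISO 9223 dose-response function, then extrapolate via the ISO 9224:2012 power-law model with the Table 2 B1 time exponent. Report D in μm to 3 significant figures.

zinc: f(T) = +0.038·(T−10) [T≤10 °C] = -0.2660
  Pd branch = 0.0129·Pd^0.44·e^(0.046·RH+f) = 1.536 μm/a
  Cl⁻ term: 0.0175·577.2^0.57·exp(0.008·89+0.085·3.0) = 1.726
  sum: 1.536 + 1.726 → r_corr = 3.262 μm/a
Power-law: D(20) = r_corr · 20^0.813
  D(20) = 3.262 × 20^0.813 = 3.262 × 11.42 = 37.26 μm

D(20) = 37.3 μm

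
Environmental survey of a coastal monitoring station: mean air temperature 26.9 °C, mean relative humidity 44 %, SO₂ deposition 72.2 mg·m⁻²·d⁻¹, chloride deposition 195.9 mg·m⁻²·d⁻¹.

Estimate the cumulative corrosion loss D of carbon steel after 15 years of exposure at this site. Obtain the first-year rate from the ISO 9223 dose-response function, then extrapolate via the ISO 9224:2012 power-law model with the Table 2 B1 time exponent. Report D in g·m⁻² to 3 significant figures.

D(15) = 1.60e+03 g·m⁻²

carbon steel: temperature factor f = -0.054·(16.9) = -0.9126
  sulphur-dioxide contribution → 15.86 μm/a
  chloride contribution → 33.69 μm/a
  ⇒ r_corr(carbon steel) = 49.55 μm/a
Power-law: D(15) = r_corr · 15^0.523
  D(15) = 49.55 × 15^0.523 = 49.55 × 4.122 = 204.3 μm
  Mass loss = 204.3 μm × 7.85 g/cm³ = 1603 g·m⁻²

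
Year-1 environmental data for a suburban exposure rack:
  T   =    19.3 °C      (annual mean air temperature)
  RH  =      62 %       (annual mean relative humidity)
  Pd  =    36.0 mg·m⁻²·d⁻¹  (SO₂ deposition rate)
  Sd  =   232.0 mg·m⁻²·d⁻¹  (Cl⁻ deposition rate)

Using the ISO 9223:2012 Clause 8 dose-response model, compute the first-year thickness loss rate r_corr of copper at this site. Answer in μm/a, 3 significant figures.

r_corr = 1.32 μm/a

copper: f(T) = -0.080·(T−10) [T>10 °C] = -0.7440
  sulphur-dioxide contribution → 0.248 μm/a
  chloride contribution → 1.07 μm/a
  ⇒ r_corr(copper) = 1.318 μm/a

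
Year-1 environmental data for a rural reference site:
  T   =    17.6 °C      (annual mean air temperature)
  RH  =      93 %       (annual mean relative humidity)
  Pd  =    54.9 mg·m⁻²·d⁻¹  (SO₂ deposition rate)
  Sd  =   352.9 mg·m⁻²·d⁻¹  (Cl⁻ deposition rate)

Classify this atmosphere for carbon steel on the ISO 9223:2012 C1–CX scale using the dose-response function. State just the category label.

carbon steel: T>10 °C ⇒ hinge -0.054·(17.6−10) = -0.4104
  Pd branch = 1.77·Pd^0.52·e^(0.02·RH+f) = 60.55 μm/a
  Sd branch = 0.102·Sd^0.62·e^(0.033·RH+0.04·T) = 168.6 μm/a
  sum: 60.55 + 168.6 → r_corr = 229.1 μm/a
229 μm/a falls in (200, 700] for carbon steel → category CX

CX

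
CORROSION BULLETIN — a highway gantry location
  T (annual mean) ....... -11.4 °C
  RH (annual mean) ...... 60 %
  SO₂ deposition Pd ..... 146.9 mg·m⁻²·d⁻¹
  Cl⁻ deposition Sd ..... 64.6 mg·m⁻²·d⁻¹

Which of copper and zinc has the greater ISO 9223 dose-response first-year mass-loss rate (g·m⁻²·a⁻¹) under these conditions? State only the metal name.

zinc

copper: temperature factor f = +0.126·(-21.4) = -2.6964
  Pd branch = 0.0053·Pd^0.26·e^(0.059·RH+f) = 0.04509 μm/a
  Sd branch = 0.01025·Sd^0.27·e^(0.036·RH+0.049·T) = 0.1567 μm/a
  sum: 0.04509 + 0.1567 → r_corr = 0.2018 μm/a
  mass loss = 0.2018 μm/a × 8.96 g/cm³ = 1.808 g·m⁻²·a⁻¹
zinc: temperature factor f = +0.038·(-21.4) = -0.8132
  Pd branch = 0.0129·Pd^0.44·e^(0.046·RH+f) = 0.812 μm/a
  Cl⁻ term: 0.0175·64.6^0.57·exp(0.008·60+0.085·-11.4) = 0.1155
  r_corr = 0.812 + 0.1155 = 0.9275 μm/a
  mass loss = 0.9275 μm/a × 7.14 g/cm³ = 6.622 g·m⁻²·a⁻¹
Ordering by g·m⁻²·a⁻¹: zinc (6.62) > copper (1.81)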